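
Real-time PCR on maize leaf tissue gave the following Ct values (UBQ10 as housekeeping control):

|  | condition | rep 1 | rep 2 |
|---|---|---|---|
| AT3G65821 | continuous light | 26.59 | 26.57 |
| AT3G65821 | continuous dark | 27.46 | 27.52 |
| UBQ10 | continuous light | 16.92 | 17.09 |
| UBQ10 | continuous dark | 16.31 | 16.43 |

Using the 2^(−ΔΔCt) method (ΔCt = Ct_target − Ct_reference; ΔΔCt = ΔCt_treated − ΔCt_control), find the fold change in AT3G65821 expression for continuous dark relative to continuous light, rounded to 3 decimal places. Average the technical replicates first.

0.343

Mean Ct: AT3G65821 continuous light 26.580; AT3G65821 continuous dark 27.490; UBQ10 continuous light 17.005; UBQ10 continuous dark 16.370
ΔCt(continuous light) = 26.580 − 17.005 = 9.575
ΔCt(continuous dark) = 27.490 − 16.370 = 11.120
ΔΔCt = 11.120 − 9.575 = 1.545
Fold change = 2^(−1.545) = 0.3427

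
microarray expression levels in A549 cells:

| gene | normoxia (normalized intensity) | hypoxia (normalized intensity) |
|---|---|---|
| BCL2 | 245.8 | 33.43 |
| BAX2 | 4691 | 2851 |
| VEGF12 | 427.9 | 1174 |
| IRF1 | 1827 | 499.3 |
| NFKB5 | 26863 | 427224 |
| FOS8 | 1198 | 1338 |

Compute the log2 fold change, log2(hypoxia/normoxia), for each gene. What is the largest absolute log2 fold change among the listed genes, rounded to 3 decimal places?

log2(33.43/245.8) = -2.878  (BCL2)
log2(2851/4691) = -0.718  (BAX2)
log2(1174/427.9) = 1.456  (VEGF12)
log2(499.3/1827) = -1.871  (IRF1)
log2(427224/26863) = 3.991  (NFKB5)
log2(1338/1198) = 0.159  (FOS8)
The largest magnitude belongs to NFKB5.

3.991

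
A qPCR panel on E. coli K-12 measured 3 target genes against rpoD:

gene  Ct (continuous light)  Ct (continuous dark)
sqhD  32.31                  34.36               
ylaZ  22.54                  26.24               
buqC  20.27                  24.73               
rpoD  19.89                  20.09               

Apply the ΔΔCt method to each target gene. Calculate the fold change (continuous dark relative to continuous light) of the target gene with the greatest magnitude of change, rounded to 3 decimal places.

sqhD: ΔΔCt = (34.36−20.09) − (32.31−19.89) = 14.27 − 12.42 = 1.85; fold change = 2^-1.85 = 0.277
ylaZ: ΔΔCt = (26.24−20.09) − (22.54−19.89) = 6.15 − 2.65 = 3.50; fold change = 2^-3.50 = 0.088
buqC: ΔΔCt = (24.73−20.09) − (20.27−19.89) = 4.64 − 0.38 = 4.26; fold change = 2^-4.26 = 0.052
buqC has the largest |ΔΔCt| = 4.26.

0.052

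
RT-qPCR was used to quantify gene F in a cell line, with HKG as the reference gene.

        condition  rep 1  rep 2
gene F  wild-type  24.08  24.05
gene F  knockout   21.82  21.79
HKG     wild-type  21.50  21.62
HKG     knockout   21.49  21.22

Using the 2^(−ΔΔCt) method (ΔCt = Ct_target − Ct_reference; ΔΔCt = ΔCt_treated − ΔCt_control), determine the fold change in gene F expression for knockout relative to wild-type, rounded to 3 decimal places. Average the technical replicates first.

Mean Ct: gene F wild-type 24.065; gene F knockout 21.805; HKG wild-type 21.560; HKG knockout 21.355
ΔCt(wild-type) = 24.065 − 21.560 = 2.505
ΔCt(knockout) = 21.805 − 21.355 = 0.450
ΔΔCt = 0.450 − 2.505 = -2.055
Fold change = 2^(−(-2.055)) = 2^2.055 = 4.1554

4.155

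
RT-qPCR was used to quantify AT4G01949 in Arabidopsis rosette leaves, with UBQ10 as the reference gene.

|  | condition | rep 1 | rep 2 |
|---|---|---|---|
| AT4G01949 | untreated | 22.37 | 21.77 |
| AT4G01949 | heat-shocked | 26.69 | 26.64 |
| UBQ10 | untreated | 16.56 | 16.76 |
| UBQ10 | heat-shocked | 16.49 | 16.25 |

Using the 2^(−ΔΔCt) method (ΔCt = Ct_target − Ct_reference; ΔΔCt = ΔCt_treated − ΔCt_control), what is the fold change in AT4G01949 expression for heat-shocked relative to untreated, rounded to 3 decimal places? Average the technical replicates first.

0.034

Mean Ct: AT4G01949 untreated 22.070; AT4G01949 heat-shocked 26.665; UBQ10 untreated 16.660; UBQ10 heat-shocked 16.370
ΔCt(untreated) = 22.070 − 16.660 = 5.410
ΔCt(heat-shocked) = 26.665 − 16.370 = 10.295
ΔΔCt = 10.295 − 5.410 = 4.885
Fold change = 2^(−4.885) = 0.0338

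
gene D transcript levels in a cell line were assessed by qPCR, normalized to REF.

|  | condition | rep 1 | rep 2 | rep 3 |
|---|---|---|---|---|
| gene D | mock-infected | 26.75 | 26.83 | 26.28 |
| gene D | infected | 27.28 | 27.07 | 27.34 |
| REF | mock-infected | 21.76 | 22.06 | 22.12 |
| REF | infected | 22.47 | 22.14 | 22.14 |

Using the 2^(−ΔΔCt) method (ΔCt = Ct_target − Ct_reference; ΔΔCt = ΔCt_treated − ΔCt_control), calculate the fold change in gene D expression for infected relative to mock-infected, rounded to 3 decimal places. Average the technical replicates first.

Mean Ct: gene D mock-infected 26.620; gene D infected 27.230; REF mock-infected 21.980; REF infected 22.250
ΔCt(mock-infected) = 26.620 − 21.980 = 4.640
ΔCt(infected) = 27.230 − 22.250 = 4.980
ΔΔCt = 4.980 − 4.640 = 0.340
Fold change = 2^(−0.340) = 0.7900

0.790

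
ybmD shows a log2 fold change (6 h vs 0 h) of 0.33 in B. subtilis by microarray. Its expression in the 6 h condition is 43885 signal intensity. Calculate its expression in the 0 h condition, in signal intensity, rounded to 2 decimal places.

Fold change = 2^(0.33) = 1.2570
0 h expression = 43885 / 1.2570 = 34912.12

34912.12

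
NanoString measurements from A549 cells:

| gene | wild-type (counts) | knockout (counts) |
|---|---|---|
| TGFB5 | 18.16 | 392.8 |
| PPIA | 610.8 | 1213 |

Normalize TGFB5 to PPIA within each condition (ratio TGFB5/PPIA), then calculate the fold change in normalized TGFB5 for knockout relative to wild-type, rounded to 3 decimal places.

TGFB5/PPIA (wild-type) = 18.16 / 610.8 = 0.029731
TGFB5/PPIA (knockout) = 392.8 / 1213 = 0.32383
Fold change = 0.32383 / 0.029731 = 10.8917

10.892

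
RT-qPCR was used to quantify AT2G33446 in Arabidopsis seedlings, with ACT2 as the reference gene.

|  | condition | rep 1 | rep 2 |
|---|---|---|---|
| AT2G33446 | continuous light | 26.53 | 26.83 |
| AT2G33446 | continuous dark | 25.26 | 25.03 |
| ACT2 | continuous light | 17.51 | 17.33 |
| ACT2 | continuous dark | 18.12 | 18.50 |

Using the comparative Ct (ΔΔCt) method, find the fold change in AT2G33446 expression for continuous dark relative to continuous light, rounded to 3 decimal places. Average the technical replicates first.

Mean Ct: AT2G33446 continuous light 26.680; AT2G33446 continuous dark 25.145; ACT2 continuous light 17.420; ACT2 continuous dark 18.310
ΔCt(continuous light) = 26.680 − 17.420 = 9.260
ΔCt(continuous dark) = 25.145 − 18.310 = 6.835
ΔΔCt = 6.835 − 9.260 = -2.425
Fold change = 2^(−(-2.425)) = 2^2.425 = 5.3703

5.370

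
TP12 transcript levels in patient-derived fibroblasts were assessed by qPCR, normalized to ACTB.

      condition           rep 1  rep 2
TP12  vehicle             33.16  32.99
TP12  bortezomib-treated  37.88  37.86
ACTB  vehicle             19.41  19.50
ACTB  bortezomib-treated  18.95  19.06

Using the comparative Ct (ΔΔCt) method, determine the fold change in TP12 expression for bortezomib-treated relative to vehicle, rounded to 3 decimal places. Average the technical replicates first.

0.026

Mean Ct: TP12 vehicle 33.075; TP12 bortezomib-treated 37.870; ACTB vehicle 19.455; ACTB bortezomib-treated 19.005
ΔCt(vehicle) = 33.075 − 19.455 = 13.620
ΔCt(bortezomib-treated) = 37.870 − 19.005 = 18.865
ΔΔCt = 18.865 − 13.620 = 5.245
Fold change = 2^(−5.245) = 0.0264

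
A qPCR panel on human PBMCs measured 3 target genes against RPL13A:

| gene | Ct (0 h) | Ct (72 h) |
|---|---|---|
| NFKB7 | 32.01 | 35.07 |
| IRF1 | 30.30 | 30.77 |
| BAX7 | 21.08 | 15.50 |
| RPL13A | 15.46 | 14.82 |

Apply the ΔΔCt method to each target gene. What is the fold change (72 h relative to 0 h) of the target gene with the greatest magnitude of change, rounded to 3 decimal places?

30.696

NFKB7: ΔΔCt = (35.07−14.82) − (32.01−15.46) = 20.25 − 16.55 = 3.70; fold change = 2^-3.70 = 0.077
IRF1: ΔΔCt = (30.77−14.82) − (30.30−15.46) = 15.95 − 14.84 = 1.11; fold change = 2^-1.11 = 0.463
BAX7: ΔΔCt = (15.50−14.82) − (21.08−15.46) = 0.68 − 5.62 = -4.94; fold change = 2^4.94 = 30.696
BAX7 has the largest |ΔΔCt| = 4.94.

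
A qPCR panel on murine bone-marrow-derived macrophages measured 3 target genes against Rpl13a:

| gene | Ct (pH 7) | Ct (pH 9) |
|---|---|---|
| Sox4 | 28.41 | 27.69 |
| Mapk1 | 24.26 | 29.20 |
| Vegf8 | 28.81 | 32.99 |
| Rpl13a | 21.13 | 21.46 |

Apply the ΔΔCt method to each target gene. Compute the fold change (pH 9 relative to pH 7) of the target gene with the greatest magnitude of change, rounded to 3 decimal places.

0.041

Sox4: ΔΔCt = (27.69−21.46) − (28.41−21.13) = 6.23 − 7.28 = -1.05; fold change = 2^1.05 = 2.071
Mapk1: ΔΔCt = (29.20−21.46) − (24.26−21.13) = 7.74 − 3.13 = 4.61; fold change = 2^-4.61 = 0.041
Vegf8: ΔΔCt = (32.99−21.46) − (28.81−21.13) = 11.53 − 7.68 = 3.85; fold change = 2^-3.85 = 0.069
Mapk1 has the largest |ΔΔCt| = 4.61.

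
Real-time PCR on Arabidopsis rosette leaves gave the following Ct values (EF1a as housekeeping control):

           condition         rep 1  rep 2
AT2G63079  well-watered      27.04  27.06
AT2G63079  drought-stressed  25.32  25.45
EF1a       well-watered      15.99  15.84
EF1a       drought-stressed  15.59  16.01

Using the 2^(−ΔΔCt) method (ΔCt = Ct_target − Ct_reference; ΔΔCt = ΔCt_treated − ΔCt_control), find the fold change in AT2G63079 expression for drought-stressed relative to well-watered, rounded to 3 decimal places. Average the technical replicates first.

Mean Ct: AT2G63079 well-watered 27.050; AT2G63079 drought-stressed 25.385; EF1a well-watered 15.915; EF1a drought-stressed 15.800
ΔCt(well-watered) = 27.050 − 15.915 = 11.135
ΔCt(drought-stressed) = 25.385 − 15.800 = 9.585
ΔΔCt = 9.585 − 11.135 = -1.550
Fold change = 2^(−(-1.550)) = 2^1.550 = 2.9282

2.928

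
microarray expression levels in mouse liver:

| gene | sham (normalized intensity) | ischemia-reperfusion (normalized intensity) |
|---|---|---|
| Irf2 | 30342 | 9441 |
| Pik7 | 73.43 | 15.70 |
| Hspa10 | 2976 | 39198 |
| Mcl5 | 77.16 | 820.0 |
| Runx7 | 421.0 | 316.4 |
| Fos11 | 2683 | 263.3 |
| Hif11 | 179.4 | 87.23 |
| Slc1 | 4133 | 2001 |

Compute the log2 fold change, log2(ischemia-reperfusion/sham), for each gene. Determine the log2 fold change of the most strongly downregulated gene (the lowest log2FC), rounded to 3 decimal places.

-3.349

log2(9441/30342) = -1.684  (Irf2)
log2(15.70/73.43) = -2.226  (Pik7)
log2(39198/2976) = 3.719  (Hspa10)
log2(820.0/77.16) = 3.410  (Mcl5)
log2(316.4/421.0) = -0.412  (Runx7)
log2(263.3/2683) = -3.349  (Fos11)
log2(87.23/179.4) = -1.040  (Hif11)
log2(2001/4133) = -1.046  (Slc1)
Fos11 is most strongly downregulated.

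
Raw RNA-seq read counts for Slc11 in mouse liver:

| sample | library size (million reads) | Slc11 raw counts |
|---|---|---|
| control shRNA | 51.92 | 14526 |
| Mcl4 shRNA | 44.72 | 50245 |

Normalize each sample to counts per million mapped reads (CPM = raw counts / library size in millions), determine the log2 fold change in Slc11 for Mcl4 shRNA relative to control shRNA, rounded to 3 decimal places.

2.006

CPM(control shRNA) = 14526 / 51.92 = 279.7766
CPM(Mcl4 shRNA) = 50245 / 44.72 = 1123.5465
Fold change = 1123.5465 / 279.7766 = 4.01587
log2(4.01587) = 2.0057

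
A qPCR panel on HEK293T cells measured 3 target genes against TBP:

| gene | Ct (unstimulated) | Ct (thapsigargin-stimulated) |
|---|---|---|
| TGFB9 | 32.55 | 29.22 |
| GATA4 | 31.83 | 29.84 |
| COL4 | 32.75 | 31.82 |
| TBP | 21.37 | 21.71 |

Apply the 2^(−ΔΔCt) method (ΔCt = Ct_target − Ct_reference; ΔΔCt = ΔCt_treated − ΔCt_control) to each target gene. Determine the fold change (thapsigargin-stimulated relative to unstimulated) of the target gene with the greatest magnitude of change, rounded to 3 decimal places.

TGFB9: ΔΔCt = (29.22−21.71) − (32.55−21.37) = 7.51 − 11.18 = -3.67; fold change = 2^3.67 = 12.729
GATA4: ΔΔCt = (29.84−21.71) − (31.83−21.37) = 8.13 − 10.46 = -2.33; fold change = 2^2.33 = 5.028
COL4: ΔΔCt = (31.82−21.71) − (32.75−21.37) = 10.11 − 11.38 = -1.27; fold change = 2^1.27 = 2.412
TGFB9 has the largest |ΔΔCt| = 3.67.

12.729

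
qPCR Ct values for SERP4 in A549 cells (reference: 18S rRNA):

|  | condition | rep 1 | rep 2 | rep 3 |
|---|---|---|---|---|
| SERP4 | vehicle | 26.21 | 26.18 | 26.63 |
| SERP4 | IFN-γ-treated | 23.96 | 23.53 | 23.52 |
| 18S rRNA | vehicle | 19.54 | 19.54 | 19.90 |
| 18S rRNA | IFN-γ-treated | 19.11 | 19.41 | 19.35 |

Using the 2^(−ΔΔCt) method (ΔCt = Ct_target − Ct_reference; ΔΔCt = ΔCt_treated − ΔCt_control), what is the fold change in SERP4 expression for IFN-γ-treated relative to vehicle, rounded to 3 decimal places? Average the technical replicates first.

Mean Ct: SERP4 vehicle 26.340; SERP4 IFN-γ-treated 23.670; 18S rRNA vehicle 19.660; 18S rRNA IFN-γ-treated 19.290
ΔCt(vehicle) = 26.340 − 19.660 = 6.680
ΔCt(IFN-γ-treated) = 23.670 − 19.290 = 4.380
ΔΔCt = 4.380 − 6.680 = -2.300
Fold change = 2^(−(-2.300)) = 2^2.300 = 4.9246

4.925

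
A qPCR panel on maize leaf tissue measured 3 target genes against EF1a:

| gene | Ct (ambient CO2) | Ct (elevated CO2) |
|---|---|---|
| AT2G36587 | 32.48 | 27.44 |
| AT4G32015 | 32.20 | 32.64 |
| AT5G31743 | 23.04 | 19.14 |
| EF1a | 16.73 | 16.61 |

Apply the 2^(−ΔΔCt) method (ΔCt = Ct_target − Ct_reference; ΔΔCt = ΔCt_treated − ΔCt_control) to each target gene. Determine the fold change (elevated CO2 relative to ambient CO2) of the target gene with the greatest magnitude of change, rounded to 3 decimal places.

AT2G36587: ΔΔCt = (27.44−16.61) − (32.48−16.73) = 10.83 − 15.75 = -4.92; fold change = 2^4.92 = 30.274
AT4G32015: ΔΔCt = (32.64−16.61) − (32.20−16.73) = 16.03 − 15.47 = 0.56; fold change = 2^-0.56 = 0.678
AT5G31743: ΔΔCt = (19.14−16.61) − (23.04−16.73) = 2.53 − 6.31 = -3.78; fold change = 2^3.78 = 13.737
AT2G36587 has the largest |ΔΔCt| = 4.92.

30.274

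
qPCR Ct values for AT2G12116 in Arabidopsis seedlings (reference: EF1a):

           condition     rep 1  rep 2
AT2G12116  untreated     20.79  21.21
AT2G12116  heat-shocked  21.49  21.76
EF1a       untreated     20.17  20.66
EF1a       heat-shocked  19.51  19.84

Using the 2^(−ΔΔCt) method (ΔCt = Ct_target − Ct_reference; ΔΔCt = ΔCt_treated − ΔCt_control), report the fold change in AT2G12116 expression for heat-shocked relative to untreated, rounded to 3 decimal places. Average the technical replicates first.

Mean Ct: AT2G12116 untreated 21.000; AT2G12116 heat-shocked 21.625; EF1a untreated 20.415; EF1a heat-shocked 19.675
ΔCt(untreated) = 21.000 − 20.415 = 0.585
ΔCt(heat-shocked) = 21.625 − 19.675 = 1.950
ΔΔCt = 1.950 − 0.585 = 1.365
Fold change = 2^(−1.365) = 0.3882

0.388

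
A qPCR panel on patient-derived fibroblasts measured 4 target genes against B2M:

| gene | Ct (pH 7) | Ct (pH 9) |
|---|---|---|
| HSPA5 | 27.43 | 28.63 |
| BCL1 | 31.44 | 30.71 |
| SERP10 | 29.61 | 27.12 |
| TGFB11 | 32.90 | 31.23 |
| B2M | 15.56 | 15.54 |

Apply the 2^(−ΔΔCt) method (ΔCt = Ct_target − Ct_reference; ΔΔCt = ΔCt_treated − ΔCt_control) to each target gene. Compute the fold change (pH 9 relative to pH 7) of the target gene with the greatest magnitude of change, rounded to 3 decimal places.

HSPA5: ΔΔCt = (28.63−15.54) − (27.43−15.56) = 13.09 − 11.87 = 1.22; fold change = 2^-1.22 = 0.429
BCL1: ΔΔCt = (30.71−15.54) − (31.44−15.56) = 15.17 − 15.88 = -0.71; fold change = 2^0.71 = 1.636
SERP10: ΔΔCt = (27.12−15.54) − (29.61−15.56) = 11.58 − 14.05 = -2.47; fold change = 2^2.47 = 5.540
TGFB11: ΔΔCt = (31.23−15.54) − (32.90−15.56) = 15.69 − 17.34 = -1.65; fold change = 2^1.65 = 3.138
SERP10 has the largest |ΔΔCt| = 2.47.

5.540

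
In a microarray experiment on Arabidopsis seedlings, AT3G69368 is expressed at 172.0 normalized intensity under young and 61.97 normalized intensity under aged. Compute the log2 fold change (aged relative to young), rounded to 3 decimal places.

-1.473

Fold change = 61.97 / 172.0 = 0.3603
log2(0.3603) = -1.4728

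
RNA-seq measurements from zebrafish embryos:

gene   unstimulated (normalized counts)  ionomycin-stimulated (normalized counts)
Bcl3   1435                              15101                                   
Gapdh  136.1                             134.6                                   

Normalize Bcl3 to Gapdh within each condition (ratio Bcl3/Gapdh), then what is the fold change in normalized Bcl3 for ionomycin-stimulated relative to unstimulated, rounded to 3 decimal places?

10.641

Bcl3/Gapdh (unstimulated) = 1435 / 136.1 = 10.544
Bcl3/Gapdh (ionomycin-stimulated) = 15101 / 134.6 = 112.19
Fold change = 112.19 / 10.544 = 10.6406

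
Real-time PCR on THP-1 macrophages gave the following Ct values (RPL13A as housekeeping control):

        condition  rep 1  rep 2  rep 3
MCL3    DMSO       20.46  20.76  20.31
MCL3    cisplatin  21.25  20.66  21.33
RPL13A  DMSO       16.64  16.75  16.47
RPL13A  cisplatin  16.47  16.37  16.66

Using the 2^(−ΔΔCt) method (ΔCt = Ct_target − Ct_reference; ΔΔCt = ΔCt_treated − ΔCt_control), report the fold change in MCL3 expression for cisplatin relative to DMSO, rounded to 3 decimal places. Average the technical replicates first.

Mean Ct: MCL3 DMSO 20.510; MCL3 cisplatin 21.080; RPL13A DMSO 16.620; RPL13A cisplatin 16.500
ΔCt(DMSO) = 20.510 − 16.620 = 3.890
ΔCt(cisplatin) = 21.080 − 16.500 = 4.580
ΔΔCt = 4.580 − 3.890 = 0.690
Fold change = 2^(−0.690) = 0.6199

0.620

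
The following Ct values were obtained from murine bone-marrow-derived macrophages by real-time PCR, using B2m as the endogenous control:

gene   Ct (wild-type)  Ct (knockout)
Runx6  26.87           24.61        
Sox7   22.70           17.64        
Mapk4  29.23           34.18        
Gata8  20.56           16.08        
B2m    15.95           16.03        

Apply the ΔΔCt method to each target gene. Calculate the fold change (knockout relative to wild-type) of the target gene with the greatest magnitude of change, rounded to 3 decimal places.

Runx6: ΔΔCt = (24.61−16.03) − (26.87−15.95) = 8.58 − 10.92 = -2.34; fold change = 2^2.34 = 5.063
Sox7: ΔΔCt = (17.64−16.03) − (22.70−15.95) = 1.61 − 6.75 = -5.14; fold change = 2^5.14 = 35.261
Mapk4: ΔΔCt = (34.18−16.03) − (29.23−15.95) = 18.15 − 13.28 = 4.87; fold change = 2^-4.87 = 0.034
Gata8: ΔΔCt = (16.08−16.03) − (20.56−15.95) = 0.05 − 4.61 = -4.56; fold change = 2^4.56 = 23.588
Sox7 has the largest |ΔΔCt| = 5.14.

35.261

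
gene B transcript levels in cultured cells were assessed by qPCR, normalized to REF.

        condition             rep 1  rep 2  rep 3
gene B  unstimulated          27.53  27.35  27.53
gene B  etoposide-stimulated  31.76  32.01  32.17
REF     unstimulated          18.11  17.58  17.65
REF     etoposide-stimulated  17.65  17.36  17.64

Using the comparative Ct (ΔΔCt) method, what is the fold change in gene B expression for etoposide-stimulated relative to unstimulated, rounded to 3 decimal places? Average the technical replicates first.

Mean Ct: gene B unstimulated 27.470; gene B etoposide-stimulated 31.980; REF unstimulated 17.780; REF etoposide-stimulated 17.550
ΔCt(unstimulated) = 27.470 − 17.780 = 9.690
ΔCt(etoposide-stimulated) = 31.980 − 17.550 = 14.430
ΔΔCt = 14.430 − 9.690 = 4.740
Fold change = 2^(−4.740) = 0.0374

0.037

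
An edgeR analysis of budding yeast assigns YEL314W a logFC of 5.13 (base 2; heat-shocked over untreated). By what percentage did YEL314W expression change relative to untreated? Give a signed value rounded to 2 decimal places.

3401.74%

Fold change = 2^(5.13) = 35.0174
Percent change = (FC − 1) × 100% = (35.0174 − 1) × 100 = 3401.74%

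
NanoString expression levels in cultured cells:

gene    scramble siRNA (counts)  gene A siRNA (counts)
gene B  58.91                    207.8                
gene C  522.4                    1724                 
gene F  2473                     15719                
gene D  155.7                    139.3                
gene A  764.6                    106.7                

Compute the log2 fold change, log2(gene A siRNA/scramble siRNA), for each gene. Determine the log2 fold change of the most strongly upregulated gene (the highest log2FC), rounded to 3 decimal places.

log2(207.8/58.91) = 1.819  (gene B)
log2(1724/522.4) = 1.723  (gene C)
log2(15719/2473) = 2.668  (gene F)
log2(139.3/155.7) = -0.161  (gene D)
log2(106.7/764.6) = -2.841  (gene A)
gene F is most strongly upregulated.

2.668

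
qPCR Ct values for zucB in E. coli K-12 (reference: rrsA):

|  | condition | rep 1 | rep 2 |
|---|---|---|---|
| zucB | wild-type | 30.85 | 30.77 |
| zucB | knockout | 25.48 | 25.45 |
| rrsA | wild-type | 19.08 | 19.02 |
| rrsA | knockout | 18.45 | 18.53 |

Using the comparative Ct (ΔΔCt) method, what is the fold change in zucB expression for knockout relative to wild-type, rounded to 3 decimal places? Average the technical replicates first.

27.569

Mean Ct: zucB wild-type 30.810; zucB knockout 25.465; rrsA wild-type 19.050; rrsA knockout 18.490
ΔCt(wild-type) = 30.810 − 19.050 = 11.760
ΔCt(knockout) = 25.465 − 18.490 = 6.975
ΔΔCt = 6.975 − 11.760 = -4.785
Fold change = 2^(−(-4.785)) = 2^4.785 = 27.5695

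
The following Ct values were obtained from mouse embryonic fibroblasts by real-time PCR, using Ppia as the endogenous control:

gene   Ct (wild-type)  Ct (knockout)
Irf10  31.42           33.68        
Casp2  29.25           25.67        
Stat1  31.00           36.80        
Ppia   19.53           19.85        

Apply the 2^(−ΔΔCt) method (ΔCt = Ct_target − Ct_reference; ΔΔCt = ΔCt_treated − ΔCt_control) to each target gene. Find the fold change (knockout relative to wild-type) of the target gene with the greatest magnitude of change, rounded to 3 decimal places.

Irf10: ΔΔCt = (33.68−19.85) − (31.42−19.53) = 13.83 − 11.89 = 1.94; fold change = 2^-1.94 = 0.261
Casp2: ΔΔCt = (25.67−19.85) − (29.25−19.53) = 5.82 − 9.72 = -3.90; fold change = 2^3.90 = 14.929
Stat1: ΔΔCt = (36.80−19.85) − (31.00−19.53) = 16.95 − 11.47 = 5.48; fold change = 2^-5.48 = 0.022
Stat1 has the largest |ΔΔCt| = 5.48.

0.022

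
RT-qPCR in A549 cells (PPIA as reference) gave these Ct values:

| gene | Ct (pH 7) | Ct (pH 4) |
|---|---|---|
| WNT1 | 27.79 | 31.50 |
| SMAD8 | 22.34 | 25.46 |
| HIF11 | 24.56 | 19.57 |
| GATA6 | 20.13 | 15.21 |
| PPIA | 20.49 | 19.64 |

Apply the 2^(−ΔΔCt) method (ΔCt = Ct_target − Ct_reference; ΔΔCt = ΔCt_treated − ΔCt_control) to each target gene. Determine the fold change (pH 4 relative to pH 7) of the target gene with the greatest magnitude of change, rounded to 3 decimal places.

WNT1: ΔΔCt = (31.50−19.64) − (27.79−20.49) = 11.86 − 7.30 = 4.56; fold change = 2^-4.56 = 0.042
SMAD8: ΔΔCt = (25.46−19.64) − (22.34−20.49) = 5.82 − 1.85 = 3.97; fold change = 2^-3.97 = 0.064
HIF11: ΔΔCt = (19.57−19.64) − (24.56−20.49) = -0.07 − 4.07 = -4.14; fold change = 2^4.14 = 17.630
GATA6: ΔΔCt = (15.21−19.64) − (20.13−20.49) = -4.43 − (-0.36) = -4.07; fold change = 2^4.07 = 16.795
WNT1 has the largest |ΔΔCt| = 4.56.

0.042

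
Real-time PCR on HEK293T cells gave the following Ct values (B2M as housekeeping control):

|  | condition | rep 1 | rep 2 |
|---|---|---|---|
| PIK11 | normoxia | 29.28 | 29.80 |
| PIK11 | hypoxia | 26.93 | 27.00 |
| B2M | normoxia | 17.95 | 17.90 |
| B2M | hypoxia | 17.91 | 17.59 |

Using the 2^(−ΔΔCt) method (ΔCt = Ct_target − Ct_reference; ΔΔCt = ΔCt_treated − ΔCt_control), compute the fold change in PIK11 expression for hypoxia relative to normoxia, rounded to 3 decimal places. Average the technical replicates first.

5.278

Mean Ct: PIK11 normoxia 29.540; PIK11 hypoxia 26.965; B2M normoxia 17.925; B2M hypoxia 17.750
ΔCt(normoxia) = 29.540 − 17.925 = 11.615
ΔCt(hypoxia) = 26.965 − 17.750 = 9.215
ΔΔCt = 9.215 − 11.615 = -2.400
Fold change = 2^(−(-2.400)) = 2^2.400 = 5.2780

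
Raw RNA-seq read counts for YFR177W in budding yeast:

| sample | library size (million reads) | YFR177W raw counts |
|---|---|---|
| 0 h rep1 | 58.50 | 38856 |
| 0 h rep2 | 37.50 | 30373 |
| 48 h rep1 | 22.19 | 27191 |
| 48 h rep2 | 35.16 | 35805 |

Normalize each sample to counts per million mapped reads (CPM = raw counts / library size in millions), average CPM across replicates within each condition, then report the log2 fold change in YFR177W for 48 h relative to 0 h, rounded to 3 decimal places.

0.606

CPM(0 h rep1) = 38856 / 58.50 = 664.2051
CPM(0 h rep2) = 30373 / 37.50 = 809.9467
CPM(48 h rep1) = 27191 / 22.19 = 1225.3718
CPM(48 h rep2) = 35805 / 35.16 = 1018.3447
mean CPM(0 h) = 737.0759; mean CPM(48 h) = 1121.8582
Fold change = 1121.8582 / 737.0759 = 1.52204
log2(1.52204) = 0.6060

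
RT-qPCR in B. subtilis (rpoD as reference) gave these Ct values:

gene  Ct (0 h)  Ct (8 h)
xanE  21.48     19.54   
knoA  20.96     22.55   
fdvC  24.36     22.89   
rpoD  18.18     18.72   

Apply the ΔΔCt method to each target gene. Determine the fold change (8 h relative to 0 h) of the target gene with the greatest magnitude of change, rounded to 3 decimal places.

5.579

xanE: ΔΔCt = (19.54−18.72) − (21.48−18.18) = 0.82 − 3.30 = -2.48; fold change = 2^2.48 = 5.579
knoA: ΔΔCt = (22.55−18.72) − (20.96−18.18) = 3.83 − 2.78 = 1.05; fold change = 2^-1.05 = 0.483
fdvC: ΔΔCt = (22.89−18.72) − (24.36−18.18) = 4.17 − 6.18 = -2.01; fold change = 2^2.01 = 4.028
xanE has the largest |ΔΔCt| = 2.48.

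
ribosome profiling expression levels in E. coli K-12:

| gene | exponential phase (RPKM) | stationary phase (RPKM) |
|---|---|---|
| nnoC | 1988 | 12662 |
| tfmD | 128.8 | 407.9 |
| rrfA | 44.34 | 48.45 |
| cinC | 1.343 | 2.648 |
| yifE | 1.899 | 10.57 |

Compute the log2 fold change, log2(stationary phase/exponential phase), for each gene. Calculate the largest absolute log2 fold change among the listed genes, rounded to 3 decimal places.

2.671

log2(12662/1988) = 2.671  (nnoC)
log2(407.9/128.8) = 1.663  (tfmD)
log2(48.45/44.34) = 0.128  (rrfA)
log2(2.648/1.343) = 0.979  (cinC)
log2(10.57/1.899) = 2.477  (yifE)
The largest magnitude belongs to nnoC.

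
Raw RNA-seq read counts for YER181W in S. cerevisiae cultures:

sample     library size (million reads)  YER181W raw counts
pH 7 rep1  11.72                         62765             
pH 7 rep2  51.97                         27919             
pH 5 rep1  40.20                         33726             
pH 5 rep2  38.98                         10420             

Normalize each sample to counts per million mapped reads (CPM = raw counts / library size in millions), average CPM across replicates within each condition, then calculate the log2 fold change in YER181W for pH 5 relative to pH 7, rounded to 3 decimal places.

-2.413

CPM(pH 7 rep1) = 62765 / 11.72 = 5355.3754
CPM(pH 7 rep2) = 27919 / 51.97 = 537.2138
CPM(pH 5 rep1) = 33726 / 40.20 = 838.9552
CPM(pH 5 rep2) = 10420 / 38.98 = 267.3166
mean CPM(pH 7) = 2946.2946; mean CPM(pH 5) = 553.1359
Fold change = 553.1359 / 2946.2946 = 0.18774
log2(0.18774) = -2.4132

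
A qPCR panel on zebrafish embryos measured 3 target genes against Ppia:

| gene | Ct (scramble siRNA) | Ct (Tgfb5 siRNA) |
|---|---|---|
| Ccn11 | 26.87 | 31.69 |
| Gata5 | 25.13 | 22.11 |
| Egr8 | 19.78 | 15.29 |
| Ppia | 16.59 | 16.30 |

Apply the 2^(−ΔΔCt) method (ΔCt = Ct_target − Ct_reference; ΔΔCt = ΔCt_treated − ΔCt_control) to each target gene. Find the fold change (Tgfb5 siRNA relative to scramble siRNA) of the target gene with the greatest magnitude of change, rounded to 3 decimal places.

Ccn11: ΔΔCt = (31.69−16.30) − (26.87−16.59) = 15.39 − 10.28 = 5.11; fold change = 2^-5.11 = 0.029
Gata5: ΔΔCt = (22.11−16.30) − (25.13−16.59) = 5.81 − 8.54 = -2.73; fold change = 2^2.73 = 6.635
Egr8: ΔΔCt = (15.29−16.30) − (19.78−16.59) = -1.01 − 3.19 = -4.20; fold change = 2^4.20 = 18.379
Ccn11 has the largest |ΔΔCt| = 5.11.

0.029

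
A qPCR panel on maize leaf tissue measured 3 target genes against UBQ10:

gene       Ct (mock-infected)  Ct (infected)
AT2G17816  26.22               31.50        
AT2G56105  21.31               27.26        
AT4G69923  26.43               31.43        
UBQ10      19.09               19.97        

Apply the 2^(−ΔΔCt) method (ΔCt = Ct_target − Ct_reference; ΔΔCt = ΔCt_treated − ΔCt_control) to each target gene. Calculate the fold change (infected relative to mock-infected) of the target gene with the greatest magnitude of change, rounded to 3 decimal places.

AT2G17816: ΔΔCt = (31.50−19.97) − (26.22−19.09) = 11.53 − 7.13 = 4.40; fold change = 2^-4.40 = 0.047
AT2G56105: ΔΔCt = (27.26−19.97) − (21.31−19.09) = 7.29 − 2.22 = 5.07; fold change = 2^-5.07 = 0.030
AT4G69923: ΔΔCt = (31.43−19.97) − (26.43−19.09) = 11.46 − 7.34 = 4.12; fold change = 2^-4.12 = 0.058
AT2G56105 has the largest |ΔΔCt| = 5.07.

0.030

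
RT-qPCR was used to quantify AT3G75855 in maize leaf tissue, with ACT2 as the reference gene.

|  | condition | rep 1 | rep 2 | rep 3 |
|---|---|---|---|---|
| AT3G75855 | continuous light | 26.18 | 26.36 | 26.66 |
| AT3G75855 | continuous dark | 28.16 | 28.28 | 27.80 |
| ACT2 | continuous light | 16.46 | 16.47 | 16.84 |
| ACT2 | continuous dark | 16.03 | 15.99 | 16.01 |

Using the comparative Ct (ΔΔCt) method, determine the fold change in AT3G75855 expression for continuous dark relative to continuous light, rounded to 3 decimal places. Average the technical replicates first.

0.209

Mean Ct: AT3G75855 continuous light 26.400; AT3G75855 continuous dark 28.080; ACT2 continuous light 16.590; ACT2 continuous dark 16.010
ΔCt(continuous light) = 26.400 − 16.590 = 9.810
ΔCt(continuous dark) = 28.080 − 16.010 = 12.070
ΔΔCt = 12.070 − 9.810 = 2.260
Fold change = 2^(−2.260) = 0.2088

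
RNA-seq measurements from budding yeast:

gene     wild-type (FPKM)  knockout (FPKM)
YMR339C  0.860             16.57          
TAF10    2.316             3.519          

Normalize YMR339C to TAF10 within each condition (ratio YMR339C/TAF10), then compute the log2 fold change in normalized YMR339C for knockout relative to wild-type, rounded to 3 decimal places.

YMR339C/TAF10 (wild-type) = 0.860 / 2.316 = 0.37133
YMR339C/TAF10 (knockout) = 16.57 / 3.519 = 4.7087
Fold change = 4.7087 / 0.37133 = 12.6807
log2(12.6807) = 3.6646

3.665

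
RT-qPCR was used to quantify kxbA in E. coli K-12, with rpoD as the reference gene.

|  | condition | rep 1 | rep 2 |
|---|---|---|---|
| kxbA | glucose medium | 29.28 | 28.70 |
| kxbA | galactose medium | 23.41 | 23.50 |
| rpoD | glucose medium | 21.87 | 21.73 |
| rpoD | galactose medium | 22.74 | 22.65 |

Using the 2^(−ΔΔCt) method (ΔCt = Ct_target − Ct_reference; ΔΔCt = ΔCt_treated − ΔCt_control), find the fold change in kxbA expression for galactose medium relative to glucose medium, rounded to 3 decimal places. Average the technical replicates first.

Mean Ct: kxbA glucose medium 28.990; kxbA galactose medium 23.455; rpoD glucose medium 21.800; rpoD galactose medium 22.695
ΔCt(glucose medium) = 28.990 − 21.800 = 7.190
ΔCt(galactose medium) = 23.455 − 22.695 = 0.760
ΔΔCt = 0.760 − 7.190 = -6.430
Fold change = 2^(−(-6.430)) = 2^6.430 = 86.2229

86.223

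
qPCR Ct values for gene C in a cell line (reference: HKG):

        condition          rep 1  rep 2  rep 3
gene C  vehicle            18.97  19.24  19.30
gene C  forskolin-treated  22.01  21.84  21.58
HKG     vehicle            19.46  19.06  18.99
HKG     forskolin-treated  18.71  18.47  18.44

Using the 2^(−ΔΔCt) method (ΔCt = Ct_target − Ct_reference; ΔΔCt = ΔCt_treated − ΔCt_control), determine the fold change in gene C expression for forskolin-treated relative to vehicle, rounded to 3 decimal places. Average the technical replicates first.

0.104

Mean Ct: gene C vehicle 19.170; gene C forskolin-treated 21.810; HKG vehicle 19.170; HKG forskolin-treated 18.540
ΔCt(vehicle) = 19.170 − 19.170 = 0.000
ΔCt(forskolin-treated) = 21.810 − 18.540 = 3.270
ΔΔCt = 3.270 − 0.000 = 3.270
Fold change = 2^(−3.270) = 0.1037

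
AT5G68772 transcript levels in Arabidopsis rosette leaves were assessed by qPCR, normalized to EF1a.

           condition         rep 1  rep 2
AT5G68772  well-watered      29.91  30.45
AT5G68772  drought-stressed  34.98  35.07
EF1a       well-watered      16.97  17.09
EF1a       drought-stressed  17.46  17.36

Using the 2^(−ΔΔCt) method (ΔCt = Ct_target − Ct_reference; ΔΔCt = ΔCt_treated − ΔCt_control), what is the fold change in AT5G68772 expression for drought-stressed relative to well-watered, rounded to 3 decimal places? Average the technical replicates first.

Mean Ct: AT5G68772 well-watered 30.180; AT5G68772 drought-stressed 35.025; EF1a well-watered 17.030; EF1a drought-stressed 17.410
ΔCt(well-watered) = 30.180 − 17.030 = 13.150
ΔCt(drought-stressed) = 35.025 − 17.410 = 17.615
ΔΔCt = 17.615 − 13.150 = 4.465
Fold change = 2^(−4.465) = 0.0453

0.045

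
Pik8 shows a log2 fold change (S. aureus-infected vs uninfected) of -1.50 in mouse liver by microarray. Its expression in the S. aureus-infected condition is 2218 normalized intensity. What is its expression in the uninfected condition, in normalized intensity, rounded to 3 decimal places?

6273.451

Fold change = 2^(-1.50) = 0.3536
uninfected expression = 2218 / 0.3536 = 6273.451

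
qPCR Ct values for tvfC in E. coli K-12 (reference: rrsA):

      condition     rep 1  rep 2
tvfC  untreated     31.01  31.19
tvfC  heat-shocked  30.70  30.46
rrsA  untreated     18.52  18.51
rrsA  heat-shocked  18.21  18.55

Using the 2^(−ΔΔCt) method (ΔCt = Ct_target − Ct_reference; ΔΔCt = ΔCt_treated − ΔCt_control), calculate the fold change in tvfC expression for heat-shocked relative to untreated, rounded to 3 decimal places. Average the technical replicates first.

Mean Ct: tvfC untreated 31.100; tvfC heat-shocked 30.580; rrsA untreated 18.515; rrsA heat-shocked 18.380
ΔCt(untreated) = 31.100 − 18.515 = 12.585
ΔCt(heat-shocked) = 30.580 − 18.380 = 12.200
ΔΔCt = 12.200 − 12.585 = -0.385
Fold change = 2^(−(-0.385)) = 2^0.385 = 1.3059

1.306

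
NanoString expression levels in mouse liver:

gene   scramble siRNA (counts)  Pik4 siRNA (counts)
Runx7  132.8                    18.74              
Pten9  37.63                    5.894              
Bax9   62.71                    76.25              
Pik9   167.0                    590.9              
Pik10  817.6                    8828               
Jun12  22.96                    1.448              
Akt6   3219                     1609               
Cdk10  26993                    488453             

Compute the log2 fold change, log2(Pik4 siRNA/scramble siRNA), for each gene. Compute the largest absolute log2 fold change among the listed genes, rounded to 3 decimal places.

log2(18.74/132.8) = -2.825  (Runx7)
log2(5.894/37.63) = -2.675  (Pten9)
log2(76.25/62.71) = 0.282  (Bax9)
log2(590.9/167.0) = 1.823  (Pik9)
log2(8828/817.6) = 3.433  (Pik10)
log2(1.448/22.96) = -3.987  (Jun12)
log2(1609/3219) = -1.000  (Akt6)
log2(488453/26993) = 4.178  (Cdk10)
The largest magnitude belongs to Cdk10.

4.178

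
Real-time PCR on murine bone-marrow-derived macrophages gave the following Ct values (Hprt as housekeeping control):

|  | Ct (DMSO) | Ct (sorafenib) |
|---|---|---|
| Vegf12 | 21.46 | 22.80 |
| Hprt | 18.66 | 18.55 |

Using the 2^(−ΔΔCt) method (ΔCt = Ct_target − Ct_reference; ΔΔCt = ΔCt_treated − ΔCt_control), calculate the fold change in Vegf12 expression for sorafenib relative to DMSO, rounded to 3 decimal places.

ΔCt(DMSO) = 21.460 − 18.660 = 2.800
ΔCt(sorafenib) = 22.800 − 18.550 = 4.250
ΔΔCt = 4.250 − 2.800 = 1.450
Fold change = 2^(−1.450) = 0.3660

0.366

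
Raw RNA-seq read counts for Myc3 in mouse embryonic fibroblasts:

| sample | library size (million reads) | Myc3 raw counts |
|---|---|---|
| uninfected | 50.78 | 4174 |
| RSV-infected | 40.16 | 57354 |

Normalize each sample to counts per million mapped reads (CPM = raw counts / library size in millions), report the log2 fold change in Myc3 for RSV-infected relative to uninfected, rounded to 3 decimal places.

CPM(uninfected) = 4174 / 50.78 = 82.1977
CPM(RSV-infected) = 57354 / 40.16 = 1428.1375
Fold change = 1428.1375 / 82.1977 = 17.37442
log2(17.37442) = 4.1189

4.119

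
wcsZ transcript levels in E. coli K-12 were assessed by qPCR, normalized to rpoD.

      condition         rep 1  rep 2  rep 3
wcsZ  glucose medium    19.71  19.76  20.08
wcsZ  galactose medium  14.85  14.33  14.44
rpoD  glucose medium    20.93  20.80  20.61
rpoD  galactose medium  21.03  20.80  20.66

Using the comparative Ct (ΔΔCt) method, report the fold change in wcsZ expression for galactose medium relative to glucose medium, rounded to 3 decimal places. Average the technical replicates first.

Mean Ct: wcsZ glucose medium 19.850; wcsZ galactose medium 14.540; rpoD glucose medium 20.780; rpoD galactose medium 20.830
ΔCt(glucose medium) = 19.850 − 20.780 = -0.930
ΔCt(galactose medium) = 14.540 − 20.830 = -6.290
ΔΔCt = -6.290 − (-0.930) = -5.360
Fold change = 2^(−(-5.360)) = 2^5.360 = 41.0696

41.070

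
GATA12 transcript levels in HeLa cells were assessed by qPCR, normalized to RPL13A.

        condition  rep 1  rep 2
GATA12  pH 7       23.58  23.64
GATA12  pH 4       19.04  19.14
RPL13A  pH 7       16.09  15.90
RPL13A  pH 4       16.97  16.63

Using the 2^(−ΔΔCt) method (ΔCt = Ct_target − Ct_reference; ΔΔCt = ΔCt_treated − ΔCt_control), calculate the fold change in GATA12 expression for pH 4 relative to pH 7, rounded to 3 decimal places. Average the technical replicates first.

40.085

Mean Ct: GATA12 pH 7 23.610; GATA12 pH 4 19.090; RPL13A pH 7 15.995; RPL13A pH 4 16.800
ΔCt(pH 7) = 23.610 − 15.995 = 7.615
ΔCt(pH 4) = 19.090 − 16.800 = 2.290
ΔΔCt = 2.290 − 7.615 = -5.325
Fold change = 2^(−(-5.325)) = 2^5.325 = 40.0853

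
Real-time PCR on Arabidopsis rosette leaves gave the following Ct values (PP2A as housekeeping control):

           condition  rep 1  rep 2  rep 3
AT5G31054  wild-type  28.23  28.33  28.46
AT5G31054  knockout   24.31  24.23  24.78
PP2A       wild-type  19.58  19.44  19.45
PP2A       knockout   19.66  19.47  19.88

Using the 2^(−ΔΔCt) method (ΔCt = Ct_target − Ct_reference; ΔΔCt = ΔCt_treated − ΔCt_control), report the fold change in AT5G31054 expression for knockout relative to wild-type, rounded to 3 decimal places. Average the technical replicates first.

16.912

Mean Ct: AT5G31054 wild-type 28.340; AT5G31054 knockout 24.440; PP2A wild-type 19.490; PP2A knockout 19.670
ΔCt(wild-type) = 28.340 − 19.490 = 8.850
ΔCt(knockout) = 24.440 − 19.670 = 4.770
ΔΔCt = 4.770 − 8.850 = -4.080
Fold change = 2^(−(-4.080)) = 2^4.080 = 16.9123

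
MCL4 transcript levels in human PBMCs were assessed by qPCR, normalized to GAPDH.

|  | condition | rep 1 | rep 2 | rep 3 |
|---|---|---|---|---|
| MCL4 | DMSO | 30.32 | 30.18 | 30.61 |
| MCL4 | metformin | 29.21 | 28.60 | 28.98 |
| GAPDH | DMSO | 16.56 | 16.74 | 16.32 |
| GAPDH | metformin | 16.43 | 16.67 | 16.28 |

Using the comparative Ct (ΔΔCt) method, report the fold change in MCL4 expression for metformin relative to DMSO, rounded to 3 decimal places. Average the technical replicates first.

2.567

Mean Ct: MCL4 DMSO 30.370; MCL4 metformin 28.930; GAPDH DMSO 16.540; GAPDH metformin 16.460
ΔCt(DMSO) = 30.370 − 16.540 = 13.830
ΔCt(metformin) = 28.930 − 16.460 = 12.470
ΔΔCt = 12.470 − 13.830 = -1.360
Fold change = 2^(−(-1.360)) = 2^1.360 = 2.5669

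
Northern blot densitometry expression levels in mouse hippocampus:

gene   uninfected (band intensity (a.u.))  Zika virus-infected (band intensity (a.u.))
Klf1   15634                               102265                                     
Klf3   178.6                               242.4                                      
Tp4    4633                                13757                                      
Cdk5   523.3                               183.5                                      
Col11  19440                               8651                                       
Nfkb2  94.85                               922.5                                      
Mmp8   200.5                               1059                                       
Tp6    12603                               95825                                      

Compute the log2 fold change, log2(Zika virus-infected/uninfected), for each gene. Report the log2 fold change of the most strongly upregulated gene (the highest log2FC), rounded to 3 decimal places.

log2(102265/15634) = 2.710  (Klf1)
log2(242.4/178.6) = 0.441  (Klf3)
log2(13757/4633) = 1.570  (Tp4)
log2(183.5/523.3) = -1.512  (Cdk5)
log2(8651/19440) = -1.168  (Col11)
log2(922.5/94.85) = 3.282  (Nfkb2)
log2(1059/200.5) = 2.401  (Mmp8)
log2(95825/12603) = 2.927  (Tp6)
Nfkb2 is most strongly upregulated.

3.282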